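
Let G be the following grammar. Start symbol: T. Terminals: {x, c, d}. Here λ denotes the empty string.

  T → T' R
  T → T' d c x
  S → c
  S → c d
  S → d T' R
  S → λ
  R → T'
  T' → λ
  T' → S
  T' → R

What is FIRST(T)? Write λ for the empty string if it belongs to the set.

FIRST(S): from S→c we get {c}; from S→c d we get {c}; from S→d T' R we get {d}; from S→λ we get {λ}. So FIRST(S) = {λ, c, d}.
FIRST(T): from T→T' R we get {λ, c, d}; from T→T' d c x we get {c, d}. So FIRST(T) = {λ, c, d}.
FIRST(R): from R→T' we get {λ, c, d}. So FIRST(R) = {λ, c, d}.
FIRST(T'): from T'→λ we get {λ}; from T'→S we get {λ, c, d}; from T'→R we get {λ, c, d}. So FIRST(T') = {λ, c, d}.

{λ, c, d}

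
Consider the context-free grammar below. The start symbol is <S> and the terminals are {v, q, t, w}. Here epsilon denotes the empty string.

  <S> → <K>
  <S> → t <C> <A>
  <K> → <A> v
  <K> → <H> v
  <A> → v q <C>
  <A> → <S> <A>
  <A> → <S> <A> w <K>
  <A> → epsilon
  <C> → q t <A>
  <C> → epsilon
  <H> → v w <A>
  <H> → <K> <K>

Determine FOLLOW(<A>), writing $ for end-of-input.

{$, t, v, w}

FIRST(<C>): from <C>→q t <A> we get {q}; from <C>→epsilon we get {epsilon}. So FIRST(<C>) = {epsilon, q}.
FIRST(<S>): from <S>→<K> we get {t, v}; from <S>→t <C> <A> we get {t}. So FIRST(<S>) = {t, v}.
FIRST(<A>): from <A>→v q <C> we get {v}; from <A>→<S> <A> we get {t, v}; from <A>→<S> <A> w <K> we get {t, v}; from <A>→epsilon we get {epsilon}. So FIRST(<A>) = {epsilon, t, v}.
FIRST(<K>): from <K>→<A> v we get {t, v}; from <K>→<H> v we get {t, v}. So FIRST(<K>) = {t, v}.
FIRST(<H>): from <H>→v w <A> we get {v}; from <H>→<K> <K> we get {t, v}. So FIRST(<H>) = {t, v}.
FOLLOW(<S>) includes $ since <S> is the start symbol.
FOLLOW(<H>): in <K>→<H> v, <H> is followed by v with FIRST {v}. Thus FOLLOW(<H>) = {v}.
FOLLOW(<S>): in <A>→<S> <A>, <S> is followed by <A> with FIRST {epsilon, t, v}; in <A>→<S> <A>, the suffix after <S> is nullable, so FOLLOW(<S>) ⊇ FOLLOW(<A>) = {$, t, v, w}; in <A>→<S> <A> w <K>, <S> is followed by <A> w <K> with FIRST {t, v, w}. Thus FOLLOW(<S>) = {$, t, v, w}.
FOLLOW(<K>): in <S>→<K>, the suffix after <K> is empty, so FOLLOW(<K>) ⊇ FOLLOW(<S>) = {$, t, v, w}; in <A>→<S> <A> w <K>, the suffix after <K> is empty, so FOLLOW(<K>) ⊇ FOLLOW(<A>) = {$, t, v, w}; in <H>→<K> <K> (occurrence 1), <K> is followed by <K> with FIRST {t, v}; in <H>→<K> <K> (occurrence 2), the suffix after <K> is empty, so FOLLOW(<K>) ⊇ FOLLOW(<H>) = {v}. Thus FOLLOW(<K>) = {$, t, v, w}.
FOLLOW(<A>): in <S>→t <C> <A>, the suffix after <A> is empty, so FOLLOW(<A>) ⊇ FOLLOW(<S>) = {$, t, v, w}; in <K>→<A> v, <A> is followed by v with FIRST {v}; in <A>→<S> <A>, the suffix after <A> is empty (adds nothing new); in <A>→<S> <A> w <K>, <A> is followed by w <K> with FIRST {w}; in <C>→q t <A>, the suffix after <A> is empty, so FOLLOW(<A>) ⊇ FOLLOW(<C>) = {$, t, v, w}; in <H>→v w <A>, the suffix after <A> is empty, so FOLLOW(<A>) ⊇ FOLLOW(<H>) = {v}. Thus FOLLOW(<A>) = {$, t, v, w}.
FOLLOW(<C>): in <S>→t <C> <A>, <C> is followed by <A> with FIRST {epsilon, t, v}; in <S>→t <C> <A>, the suffix after <C> is nullable, so FOLLOW(<C>) ⊇ FOLLOW(<S>) = {$, t, v, w}; in <A>→v q <C>, the suffix after <C> is empty, so FOLLOW(<C>) ⊇ FOLLOW(<A>) = {$, t, v, w}. Thus FOLLOW(<C>) = {$, t, v, w}.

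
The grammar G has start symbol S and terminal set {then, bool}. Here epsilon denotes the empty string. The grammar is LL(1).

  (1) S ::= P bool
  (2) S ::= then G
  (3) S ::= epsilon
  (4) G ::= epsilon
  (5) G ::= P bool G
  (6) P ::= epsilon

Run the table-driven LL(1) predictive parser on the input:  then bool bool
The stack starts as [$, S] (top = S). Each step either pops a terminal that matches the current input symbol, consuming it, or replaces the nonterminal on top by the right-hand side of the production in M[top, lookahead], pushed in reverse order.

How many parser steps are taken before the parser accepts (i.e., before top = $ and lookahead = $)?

9

step 1: stack=$ S  input=then bool bool $  — expand S ::= then G
step 2: stack=$ G then  input=then bool bool $  — match then
step 3: stack=$ G  input=bool bool $  — expand G ::= P bool G
step 4: stack=$ G bool P  input=bool bool $  — expand P ::= epsilon
step 5: stack=$ G bool  input=bool bool $  — match bool
step 6: stack=$ G  input=bool $  — expand G ::= P bool G
step 7: stack=$ G bool P  input=bool $  — expand P ::= epsilon
step 8: stack=$ G bool  input=bool $  — match bool
step 9: stack=$ G  input=$  — expand G ::= epsilon
Accept reached after 9 steps.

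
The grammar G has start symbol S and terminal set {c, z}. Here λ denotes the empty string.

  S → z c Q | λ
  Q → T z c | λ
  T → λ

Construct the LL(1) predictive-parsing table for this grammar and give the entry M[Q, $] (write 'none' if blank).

FIRST(S): from S→z c Q we get {z}; from S→λ we get {λ}. So FIRST(S) = {λ, z}.
FIRST(T): from T→λ we get {λ}. So FIRST(T) = {λ}.
FIRST(Q): from Q→T z c we get {z}; from Q→λ we get {λ}. So FIRST(Q) = {λ, z}.
FOLLOW(S) includes $ since S is the start symbol.
FOLLOW(S): S appears on no right-hand side. Thus FOLLOW(S) = {$}.
FOLLOW(Q): in S→z c Q, the suffix after Q is empty, so FOLLOW(Q) ⊇ FOLLOW(S) = {$}. Thus FOLLOW(Q) = {$}.
For Q → T z c: FIRST(T z c) = {z}, so it goes in M[Q, t] for t ∈ {z}.
For Q → λ: FIRST(λ) = {λ}, so it goes in M[Q, t] for t ∈ {}; since λ ∈ FIRST, also for every t ∈ FOLLOW(Q) = {$}.

Q → λ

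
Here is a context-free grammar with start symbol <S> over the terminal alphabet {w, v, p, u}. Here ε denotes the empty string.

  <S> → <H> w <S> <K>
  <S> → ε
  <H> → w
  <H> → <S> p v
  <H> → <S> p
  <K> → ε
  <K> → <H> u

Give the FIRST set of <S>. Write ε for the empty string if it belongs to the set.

FIRST(<S>) = {ε, p, w}  (via <H> w <S> <K>)
FIRST(<H>) = {p, w}  (via <S> p v, <S> p)
FIRST(<K>) = {ε, p, w}  (via <H> u)

{ε, p, w}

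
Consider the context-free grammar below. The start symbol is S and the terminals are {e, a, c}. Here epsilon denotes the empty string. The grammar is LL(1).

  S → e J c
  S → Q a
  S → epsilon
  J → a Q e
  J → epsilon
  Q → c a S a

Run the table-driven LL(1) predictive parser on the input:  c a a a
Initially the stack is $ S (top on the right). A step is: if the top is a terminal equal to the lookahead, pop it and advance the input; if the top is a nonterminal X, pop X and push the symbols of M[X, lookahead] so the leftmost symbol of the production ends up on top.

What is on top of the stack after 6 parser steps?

     Stack        Input      Action
  1  $ S          c a a a $  expand S → Q a
  2  $ a Q        c a a a $  expand Q → c a S a
  3  $ a a S a c  c a a a $  match c
  4  $ a a S a    a a a $    match a
  5  $ a a S      a a $      expand S → epsilon
  6  $ a a        a a $      match a
Stack after step 6: $ a (top = a).

a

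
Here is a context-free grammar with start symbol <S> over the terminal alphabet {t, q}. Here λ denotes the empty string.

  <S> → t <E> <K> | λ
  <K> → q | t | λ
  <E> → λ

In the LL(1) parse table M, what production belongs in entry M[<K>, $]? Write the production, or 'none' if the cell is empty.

FIRST(<S>) = {λ, t}
FIRST(<K>) = {λ, q, t}
FIRST(<E>) = {λ}
FOLLOW(<S>) includes $ since <S> is the start symbol.
FOLLOW(<S>): <S> appears on no right-hand side. Thus FOLLOW(<S>) = {$}.
FOLLOW(<K>): in <S>→t <E> <K>, the suffix after <K> is empty, so FOLLOW(<K>) ⊇ FOLLOW(<S>) = {$}. Thus FOLLOW(<K>) = {$}.
For <K> → q: FIRST(q) = {q}, so it goes in M[<K>, t] for t ∈ {q}.
For <K> → t: FIRST(t) = {t}, so it goes in M[<K>, t] for t ∈ {t}.
For <K> → λ: FIRST(λ) = {λ}, so it goes in M[<K>, t] for t ∈ {}; since λ ∈ FIRST, also for every t ∈ FOLLOW(<K>) = {$}.

<K> → λ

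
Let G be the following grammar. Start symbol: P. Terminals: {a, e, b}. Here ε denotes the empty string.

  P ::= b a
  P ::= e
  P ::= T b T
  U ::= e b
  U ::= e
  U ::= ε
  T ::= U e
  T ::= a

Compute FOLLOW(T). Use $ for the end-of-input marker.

FIRST(U) = {ε, e}
FIRST(T) = {a, e}  (via U e)
FIRST(P) = {a, b, e}  (via T b T)
FOLLOW(P) includes $ since P is the start symbol.
FOLLOW(P): P appears on no right-hand side. Thus FOLLOW(P) = {$}.
FOLLOW(U): in T::=U e, U is followed by e with FIRST {e}. Thus FOLLOW(U) = {e}.
FOLLOW(T): in P::=T b T (occurrence 1), T is followed by b T with FIRST {b}; in P::=T b T (occurrence 2), the suffix after T is empty, so FOLLOW(T) ⊇ FOLLOW(P) = {$}. Thus FOLLOW(T) = {$, b}.

{$, b}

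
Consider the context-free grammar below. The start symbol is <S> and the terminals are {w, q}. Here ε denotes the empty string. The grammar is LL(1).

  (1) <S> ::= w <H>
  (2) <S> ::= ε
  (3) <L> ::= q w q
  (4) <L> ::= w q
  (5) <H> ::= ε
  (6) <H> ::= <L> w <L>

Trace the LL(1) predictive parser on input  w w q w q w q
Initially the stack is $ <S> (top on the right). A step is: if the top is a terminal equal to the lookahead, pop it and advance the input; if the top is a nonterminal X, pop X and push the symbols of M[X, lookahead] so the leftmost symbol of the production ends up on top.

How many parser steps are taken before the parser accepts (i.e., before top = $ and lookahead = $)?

      Stack        Input            Action
   1  $ <S>        w w q w q w q $  expand <S> ::= w <H>
   2  $ <H> w      w w q w q w q $  match w
   3  $ <H>        w q w q w q $    expand <H> ::= <L> w <L>
   4  $ <L> w <L>  w q w q w q $    expand <L> ::= w q
   5  $ <L> w q w  w q w q w q $    match w
   6  $ <L> w q    q w q w q $      match q
   7  $ <L> w      w q w q $        match w
   8  $ <L>        q w q $          expand <L> ::= q w q
   9  $ q w q      q w q $          match q
  10  $ q w        w q $            match w
  11  $ q          q $              match q
Accept reached after 11 steps.

11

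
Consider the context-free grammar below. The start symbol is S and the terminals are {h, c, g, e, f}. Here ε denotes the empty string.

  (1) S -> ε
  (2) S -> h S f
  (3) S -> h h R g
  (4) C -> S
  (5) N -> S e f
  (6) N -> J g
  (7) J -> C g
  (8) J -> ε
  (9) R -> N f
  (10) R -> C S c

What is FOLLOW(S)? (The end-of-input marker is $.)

FIRST(S): from S->ε we get {ε}; from S->h S f we get {h}; from S->h h R g we get {h}. So FIRST(S) = {ε, h}.
FIRST(C): from C->S we get {ε, h}. So FIRST(C) = {ε, h}.
FIRST(J): from J->C g we get {g, h}; from J->ε we get {ε}. So FIRST(J) = {ε, g, h}.
FIRST(N): from N->S e f we get {e, h}; from N->J g we get {g, h}. So FIRST(N) = {e, g, h}.
FIRST(R): from R->N f we get {e, g, h}; from R->C S c we get {c, h}. So FIRST(R) = {c, e, g, h}.
FOLLOW(S) includes $ since S is the start symbol.
FOLLOW(C): in J->C g, C is followed by g with FIRST {g}; in R->C S c, C is followed by S c with FIRST {c, h}. Thus FOLLOW(C) = {c, g, h}.
FOLLOW(S): in S->h S f, S is followed by f with FIRST {f}; in C->S, the suffix after S is empty, so FOLLOW(S) ⊇ FOLLOW(C) = {c, g, h}; in N->S e f, S is followed by e f with FIRST {e}; in R->C S c, S is followed by c with FIRST {c}. Thus FOLLOW(S) = {$, c, e, f, g, h}.
FOLLOW(N): in R->N f, N is followed by f with FIRST {f}. Thus FOLLOW(N) = {f}.
FOLLOW(J): in N->J g, J is followed by g with FIRST {g}. Thus FOLLOW(J) = {g}.
FOLLOW(R): in S->h h R g, R is followed by g with FIRST {g}. Thus FOLLOW(R) = {g}.

{$, c, e, f, g, h}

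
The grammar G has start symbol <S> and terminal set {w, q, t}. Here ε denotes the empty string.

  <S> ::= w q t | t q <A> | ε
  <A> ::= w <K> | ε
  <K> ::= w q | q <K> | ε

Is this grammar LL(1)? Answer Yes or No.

Yes

FIRST(<S>) = {ε, t, w}
FIRST(<A>) = {ε, w}
FIRST(<K>) = {ε, q, w}
FOLLOW(<S>) = {$}
FOLLOW(<A>) = {$}
FOLLOW(<K>) = {$}
Each cell of M receives at most one production.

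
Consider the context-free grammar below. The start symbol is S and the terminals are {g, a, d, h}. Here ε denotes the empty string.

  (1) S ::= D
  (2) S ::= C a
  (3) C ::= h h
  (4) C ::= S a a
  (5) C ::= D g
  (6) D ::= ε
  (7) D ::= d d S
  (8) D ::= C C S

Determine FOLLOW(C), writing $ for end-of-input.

FIRST(S) = {ε, a, d, g, h}  (via D, C a)
FIRST(C) = {a, d, g, h}  (via S a a, D g)
FIRST(D) = {ε, a, d, g, h}  (via C C S)
FOLLOW(S) includes $ since S is the start symbol.
FOLLOW(S): in C::=S a a, S is followed by a a with FIRST {a}; in D::=d d S, the suffix after S is empty, so FOLLOW(S) ⊇ FOLLOW(D) = {$, a, g}; in D::=C C S, the suffix after S is empty, so FOLLOW(S) ⊇ FOLLOW(D) = {$, a, g}. Thus FOLLOW(S) = {$, a, g}.
FOLLOW(D): in S::=D, the suffix after D is empty, so FOLLOW(D) ⊇ FOLLOW(S) = {$, a, g}; in C::=D g, D is followed by g with FIRST {g}. Thus FOLLOW(D) = {$, a, g}.
FOLLOW(C): in S::=C a, C is followed by a with FIRST {a}; in D::=C C S (occurrence 1), C is followed by C S with FIRST {a, d, g, h}; in D::=C C S (occurrence 2), C is followed by S with FIRST {ε, a, d, g, h}; in D::=C C S (occurrence 2), the suffix after C is nullable, so FOLLOW(C) ⊇ FOLLOW(D) = {$, a, g}. Thus FOLLOW(C) = {$, a, d, g, h}.

{$, a, d, g, h}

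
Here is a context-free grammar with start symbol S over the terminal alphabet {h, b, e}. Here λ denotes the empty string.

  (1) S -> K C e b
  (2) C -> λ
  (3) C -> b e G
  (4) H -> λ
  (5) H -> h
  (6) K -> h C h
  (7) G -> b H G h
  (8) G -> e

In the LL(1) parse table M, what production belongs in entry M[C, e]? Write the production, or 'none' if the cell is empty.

FIRST(C): from C->λ we get {λ}; from C->b e G we get {b}. So FIRST(C) = {λ, b}.
FIRST(H): from H->λ we get {λ}; from H->h we get {h}. So FIRST(H) = {λ, h}.
FIRST(K): from K->h C h we get {h}. So FIRST(K) = {h}.
FIRST(G): from G->b H G h we get {b}; from G->e we get {e}. So FIRST(G) = {b, e}.
FIRST(S): from S->K C e b we get {h}. So FIRST(S) = {h}.
FOLLOW(S) includes $ since S is the start symbol.
FOLLOW(C): in S->K C e b, C is followed by e b with FIRST {e}; in K->h C h, C is followed by h with FIRST {h}. Thus FOLLOW(C) = {e, h}.
For C -> λ: FIRST(λ) = {λ}, so it goes in M[C, t] for t ∈ {}; since λ ∈ FIRST, also for every t ∈ FOLLOW(C) = {e, h}.
For C -> b e G: FIRST(b e G) = {b}, so it goes in M[C, t] for t ∈ {b}.

C -> λ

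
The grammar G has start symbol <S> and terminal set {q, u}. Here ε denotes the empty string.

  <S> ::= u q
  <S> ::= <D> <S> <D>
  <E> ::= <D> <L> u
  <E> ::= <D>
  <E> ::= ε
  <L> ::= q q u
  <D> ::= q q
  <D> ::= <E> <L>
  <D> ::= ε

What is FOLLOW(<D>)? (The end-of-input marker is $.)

{$, q, u}

FIRST(<L>): from <L>::=q q u we get {q}. So FIRST(<L>) = {q}.
FIRST(<S>): from <S>::=u q we get {u}; from <S>::=<D> <S> <D> we get {q, u}. So FIRST(<S>) = {q, u}.
FIRST(<E>): from <E>::=<D> <L> u we get {q}; from <E>::=<D> we get {ε, q}; from <E>::=ε we get {ε}. So FIRST(<E>) = {ε, q}.
FIRST(<D>): from <D>::=q q we get {q}; from <D>::=<E> <L> we get {q}; from <D>::=ε we get {ε}. So FIRST(<D>) = {ε, q}.
FOLLOW(<S>) includes $ since <S> is the start symbol.
FOLLOW(<S>): in <S>::=<D> <S> <D>, <S> is followed by <D> with FIRST {ε, q}; in <S>::=<D> <S> <D>, the suffix after <S> is nullable (adds nothing new). Thus FOLLOW(<S>) = {$, q}.
FOLLOW(<E>): in <D>::=<E> <L>, <E> is followed by <L> with FIRST {q}. Thus FOLLOW(<E>) = {q}.
FOLLOW(<D>): in <S>::=<D> <S> <D> (occurrence 1), <D> is followed by <S> <D> with FIRST {q, u}; in <S>::=<D> <S> <D> (occurrence 2), the suffix after <D> is empty, so FOLLOW(<D>) ⊇ FOLLOW(<S>) = {$, q}; in <E>::=<D> <L> u, <D> is followed by <L> u with FIRST {q}; in <E>::=<D>, the suffix after <D> is empty, so FOLLOW(<D>) ⊇ FOLLOW(<E>) = {q}. Thus FOLLOW(<D>) = {$, q, u}.
FOLLOW(<L>): in <E>::=<D> <L> u, <L> is followed by u with FIRST {u}; in <D>::=<E> <L>, the suffix after <L> is empty, so FOLLOW(<L>) ⊇ FOLLOW(<D>) = {$, q, u}. Thus FOLLOW(<L>) = {$, q, u}.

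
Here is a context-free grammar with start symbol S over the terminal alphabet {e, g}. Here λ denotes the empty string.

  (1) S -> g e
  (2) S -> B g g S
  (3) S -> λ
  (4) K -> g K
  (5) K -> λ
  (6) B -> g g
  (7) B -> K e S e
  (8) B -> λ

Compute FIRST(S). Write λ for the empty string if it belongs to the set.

FIRST(K): from K->g K we get {g}; from K->λ we get {λ}. So FIRST(K) = {λ, g}.
FIRST(B): from B->g g we get {g}; from B->K e S e we get {e, g}; from B->λ we get {λ}. So FIRST(B) = {λ, e, g}.
FIRST(S): from S->g e we get {g}; from S->B g g S we get {e, g}; from S->λ we get {λ}. So FIRST(S) = {λ, e, g}.

{λ, e, g}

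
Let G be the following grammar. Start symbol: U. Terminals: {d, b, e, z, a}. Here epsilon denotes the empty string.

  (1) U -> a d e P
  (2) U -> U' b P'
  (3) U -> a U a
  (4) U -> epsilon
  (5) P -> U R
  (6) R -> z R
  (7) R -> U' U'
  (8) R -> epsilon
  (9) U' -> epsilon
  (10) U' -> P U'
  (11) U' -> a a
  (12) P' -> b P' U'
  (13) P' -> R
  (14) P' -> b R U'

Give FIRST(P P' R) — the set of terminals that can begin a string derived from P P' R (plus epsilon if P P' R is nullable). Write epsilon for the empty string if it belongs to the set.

{epsilon, a, b, z}

FIRST(U): from U->a d e P we get {a}; from U->U' b P' we get {a, b, z}; from U->a U a we get {a}; from U->epsilon we get {epsilon}. So FIRST(U) = {epsilon, a, b, z}.
FIRST(P): from P->U R we get {epsilon, a, b, z}. So FIRST(P) = {epsilon, a, b, z}.
FIRST(U'): from U'->epsilon we get {epsilon}; from U'->P U' we get {epsilon, a, b, z}; from U'->a a we get {a}. So FIRST(U') = {epsilon, a, b, z}.
FIRST(R): from R->z R we get {z}; from R->U' U' we get {epsilon, a, b, z}; from R->epsilon we get {epsilon}. So FIRST(R) = {epsilon, a, b, z}.
FIRST(P'): from P'->b P' U' we get {b}; from P'->R we get {epsilon, a, b, z}; from P'->b R U' we get {b}. So FIRST(P') = {epsilon, a, b, z}.
FIRST(P P' R): take FIRST of each symbol in turn, carrying on past any symbol whose FIRST contains epsilon; result {epsilon, a, b, z}.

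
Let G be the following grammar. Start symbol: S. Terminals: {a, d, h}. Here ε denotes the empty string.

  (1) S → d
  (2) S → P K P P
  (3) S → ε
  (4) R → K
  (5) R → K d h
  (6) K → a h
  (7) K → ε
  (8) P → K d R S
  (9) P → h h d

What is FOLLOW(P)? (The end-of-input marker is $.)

FIRST(K): from K→a h we get {a}; from K→ε we get {ε}. So FIRST(K) = {ε, a}.
FIRST(R): from R→K we get {ε, a}; from R→K d h we get {a, d}. So FIRST(R) = {ε, a, d}.
FIRST(P): from P→K d R S we get {a, d}; from P→h h d we get {h}. So FIRST(P) = {a, d, h}.
FIRST(S): from S→d we get {d}; from S→P K P P we get {a, d, h}; from S→ε we get {ε}. So FIRST(S) = {ε, a, d, h}.
FOLLOW(S) includes $ since S is the start symbol.
FOLLOW(S): in P→K d R S, the suffix after S is empty, so FOLLOW(S) ⊇ FOLLOW(P) = {$, a, d, h}. Thus FOLLOW(S) = {$, a, d, h}.
FOLLOW(P): in S→P K P P (occurrence 1), P is followed by K P P with FIRST {a, d, h}; in S→P K P P (occurrence 2), P is followed by P with FIRST {a, d, h}; in S→P K P P (occurrence 3), the suffix after P is empty, so FOLLOW(P) ⊇ FOLLOW(S) = {$, a, d, h}. Thus FOLLOW(P) = {$, a, d, h}.
FOLLOW(R): in P→K d R S, R is followed by S with FIRST {ε, a, d, h}; in P→K d R S, the suffix after R is nullable, so FOLLOW(R) ⊇ FOLLOW(P) = {$, a, d, h}. Thus FOLLOW(R) = {$, a, d, h}.
FOLLOW(K): in S→P K P P, K is followed by P P with FIRST {a, d, h}; in R→K, the suffix after K is empty, so FOLLOW(K) ⊇ FOLLOW(R) = {$, a, d, h}; in R→K d h, K is followed by d h with FIRST {d}; in P→K d R S, K is followed by d R S with FIRST {d}. Thus FOLLOW(K) = {$, a, d, h}.

{$, a, d, h}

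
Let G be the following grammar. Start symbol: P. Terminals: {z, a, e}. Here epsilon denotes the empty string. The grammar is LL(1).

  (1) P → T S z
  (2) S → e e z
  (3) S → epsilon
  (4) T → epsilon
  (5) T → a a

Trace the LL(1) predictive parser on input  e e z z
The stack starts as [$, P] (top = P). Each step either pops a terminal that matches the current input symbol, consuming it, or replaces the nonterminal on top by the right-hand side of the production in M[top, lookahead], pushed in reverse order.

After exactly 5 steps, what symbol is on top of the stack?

z

     Stack      Input      Action
  1  $ P        e e z z $  expand P → T S z
  2  $ z S T    e e z z $  expand T → epsilon
  3  $ z S      e e z z $  expand S → e e z
  4  $ z z e e  e e z z $  match e
  5  $ z z e    e z z $    match e
Stack after step 5: $ z z (top = z).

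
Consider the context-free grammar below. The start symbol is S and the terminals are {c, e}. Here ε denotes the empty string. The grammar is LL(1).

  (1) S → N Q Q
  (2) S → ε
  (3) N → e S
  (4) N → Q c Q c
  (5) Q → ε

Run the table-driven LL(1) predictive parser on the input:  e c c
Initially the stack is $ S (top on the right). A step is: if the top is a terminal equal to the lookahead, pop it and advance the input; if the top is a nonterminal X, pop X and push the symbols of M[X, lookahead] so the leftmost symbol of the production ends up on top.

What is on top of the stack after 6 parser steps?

step 1: stack=$ S  input=e c c $  — expand S → N Q Q
step 2: stack=$ Q Q N  input=e c c $  — expand N → e S
step 3: stack=$ Q Q S e  input=e c c $  — match e
step 4: stack=$ Q Q S  input=c c $  — expand S → N Q Q
step 5: stack=$ Q Q Q Q N  input=c c $  — expand N → Q c Q c
step 6: stack=$ Q Q Q Q c Q c Q  input=c c $  — expand Q → ε
Stack after step 6: $ Q Q Q Q c Q c (top = c).

c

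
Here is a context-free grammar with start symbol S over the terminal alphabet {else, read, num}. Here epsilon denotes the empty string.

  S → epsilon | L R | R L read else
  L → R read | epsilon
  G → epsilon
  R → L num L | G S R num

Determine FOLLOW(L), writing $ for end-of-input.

FIRST(G) = {epsilon}
FIRST(S) = {epsilon, num}  (via L R, R L read else)
FIRST(L) = {epsilon, num}  (via R read)
FIRST(R) = {num}  (via L num L, G S R num)
FOLLOW(S) includes $ since S is the start symbol.
FOLLOW(S): in R→G S R num, S is followed by R num with FIRST {num}. Thus FOLLOW(S) = {$, num}.
FOLLOW(G): in R→G S R num, G is followed by S R num with FIRST {num}. Thus FOLLOW(G) = {num}.
FOLLOW(R): in S→L R, the suffix after R is empty, so FOLLOW(R) ⊇ FOLLOW(S) = {$, num}; in S→R L read else, R is followed by L read else with FIRST {num, read}; in L→R read, R is followed by read with FIRST {read}; in R→G S R num, R is followed by num with FIRST {num}. Thus FOLLOW(R) = {$, num, read}.
FOLLOW(L): in S→L R, L is followed by R with FIRST {num}; in S→R L read else, L is followed by read else with FIRST {read}; in R→L num L (occurrence 1), L is followed by num L with FIRST {num}; in R→L num L (occurrence 2), the suffix after L is empty, so FOLLOW(L) ⊇ FOLLOW(R) = {$, num, read}. Thus FOLLOW(L) = {$, num, read}.

{$, num, read}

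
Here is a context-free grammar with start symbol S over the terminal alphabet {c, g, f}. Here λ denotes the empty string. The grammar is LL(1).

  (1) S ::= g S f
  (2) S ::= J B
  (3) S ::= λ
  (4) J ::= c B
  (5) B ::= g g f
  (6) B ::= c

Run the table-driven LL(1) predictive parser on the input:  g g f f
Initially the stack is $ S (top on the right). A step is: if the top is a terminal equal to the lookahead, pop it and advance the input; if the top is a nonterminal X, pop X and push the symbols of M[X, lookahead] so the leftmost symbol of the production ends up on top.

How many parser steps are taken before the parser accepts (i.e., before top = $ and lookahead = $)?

step 1: stack=$ S  input=g g f f $  — expand S ::= g S f
step 2: stack=$ f S g  input=g g f f $  — match g
step 3: stack=$ f S  input=g f f $  — expand S ::= g S f
step 4: stack=$ f f S g  input=g f f $  — match g
step 5: stack=$ f f S  input=f f $  — expand S ::= λ
step 6: stack=$ f f  input=f f $  — match f
step 7: stack=$ f  input=f $  — match f
Accept reached after 7 steps.

7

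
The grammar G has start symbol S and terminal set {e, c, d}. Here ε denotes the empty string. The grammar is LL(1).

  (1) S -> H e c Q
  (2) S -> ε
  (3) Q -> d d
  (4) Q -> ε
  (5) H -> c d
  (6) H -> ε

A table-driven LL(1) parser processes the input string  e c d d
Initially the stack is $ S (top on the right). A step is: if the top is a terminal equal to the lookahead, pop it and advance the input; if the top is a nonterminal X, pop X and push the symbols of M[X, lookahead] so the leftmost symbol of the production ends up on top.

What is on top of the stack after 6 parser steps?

d

     Stack      Input      Action
  1  $ S        e c d d $  expand S -> H e c Q
  2  $ Q c e H  e c d d $  expand H -> ε
  3  $ Q c e    e c d d $  match e
  4  $ Q c      c d d $    match c
  5  $ Q        d d $      expand Q -> d d
  6  $ d d      d d $      match d
Stack after step 6: $ d (top = d).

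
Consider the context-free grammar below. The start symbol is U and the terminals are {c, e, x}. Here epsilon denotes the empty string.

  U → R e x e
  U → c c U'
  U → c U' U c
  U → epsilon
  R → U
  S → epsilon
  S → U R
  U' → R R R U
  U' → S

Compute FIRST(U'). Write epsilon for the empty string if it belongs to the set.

{epsilon, c, e}

FIRST(U) = {epsilon, c, e}  (via R e x e)
FIRST(R) = {epsilon, c, e}  (via U)
FIRST(S) = {epsilon, c, e}  (via U R)
FIRST(U') = {epsilon, c, e}  (via R R R U, S)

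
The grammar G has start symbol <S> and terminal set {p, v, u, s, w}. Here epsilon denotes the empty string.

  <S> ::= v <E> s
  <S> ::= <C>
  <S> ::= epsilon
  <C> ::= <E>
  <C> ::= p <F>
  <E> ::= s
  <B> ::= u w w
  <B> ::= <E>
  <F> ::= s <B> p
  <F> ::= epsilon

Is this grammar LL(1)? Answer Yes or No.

Yes

FIRST(<S>) = {epsilon, p, s, v}
FIRST(<C>) = {p, s}
FIRST(<E>) = {s}
FIRST(<B>) = {s, u}
FIRST(<F>) = {epsilon, s}
FOLLOW(<S>) = {$}
FOLLOW(<C>) = {$}
FOLLOW(<E>) = {$, p, s}
FOLLOW(<B>) = {p}
FOLLOW(<F>) = {$}
Each cell of M receives at most one production.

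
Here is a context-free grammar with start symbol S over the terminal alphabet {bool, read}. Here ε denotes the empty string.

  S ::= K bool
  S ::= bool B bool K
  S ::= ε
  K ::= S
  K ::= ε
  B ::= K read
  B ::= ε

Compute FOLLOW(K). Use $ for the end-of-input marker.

{$, bool, read}

FIRST(S): from S::=K bool we get {bool}; from S::=bool B bool K we get {bool}; from S::=ε we get {ε}. So FIRST(S) = {ε, bool}.
FIRST(K): from K::=S we get {ε, bool}; from K::=ε we get {ε}. So FIRST(K) = {ε, bool}.
FIRST(B): from B::=K read we get {bool, read}; from B::=ε we get {ε}. So FIRST(B) = {ε, bool, read}.
FOLLOW(S) includes $ since S is the start symbol.
FOLLOW(B): in S::=bool B bool K, B is followed by bool K with FIRST {bool}. Thus FOLLOW(B) = {bool}.
FOLLOW(S): in K::=S, the suffix after S is empty, so FOLLOW(S) ⊇ FOLLOW(K) = {$, bool, read}. Thus FOLLOW(S) = {$, bool, read}.
FOLLOW(K): in S::=K bool, K is followed by bool with FIRST {bool}; in S::=bool B bool K, the suffix after K is empty, so FOLLOW(K) ⊇ FOLLOW(S) = {$, bool, read}; in B::=K read, K is followed by read with FIRST {read}. Thus FOLLOW(K) = {$, bool, read}.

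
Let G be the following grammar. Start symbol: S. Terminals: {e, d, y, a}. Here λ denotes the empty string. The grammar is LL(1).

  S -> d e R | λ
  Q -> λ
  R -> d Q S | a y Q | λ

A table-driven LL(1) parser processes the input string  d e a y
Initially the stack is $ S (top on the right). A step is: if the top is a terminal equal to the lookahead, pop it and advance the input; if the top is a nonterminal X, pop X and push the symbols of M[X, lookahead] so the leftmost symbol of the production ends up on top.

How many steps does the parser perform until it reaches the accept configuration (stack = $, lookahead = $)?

     Stack    Input      Action
  1  $ S      d e a y $  expand S -> d e R
  2  $ R e d  d e a y $  match d
  3  $ R e    e a y $    match e
  4  $ R      a y $      expand R -> a y Q
  5  $ Q y a  a y $      match a
  6  $ Q y    y $        match y
  7  $ Q      $          expand Q -> λ
Accept reached after 7 steps.

7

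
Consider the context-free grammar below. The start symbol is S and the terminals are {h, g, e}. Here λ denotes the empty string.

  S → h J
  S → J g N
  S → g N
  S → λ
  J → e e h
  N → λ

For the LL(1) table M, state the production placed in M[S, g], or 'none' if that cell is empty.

FIRST(J): from J→e e h we get {e}. So FIRST(J) = {e}.
FIRST(N): from N→λ we get {λ}. So FIRST(N) = {λ}.
FIRST(S): from S→h J we get {h}; from S→J g N we get {e}; from S→g N we get {g}; from S→λ we get {λ}. So FIRST(S) = {λ, e, g, h}.
FOLLOW(S) includes $ since S is the start symbol.
FOLLOW(S): S appears on no right-hand side. Thus FOLLOW(S) = {$}.
For S → h J: FIRST(h J) = {h}, so it goes in M[S, t] for t ∈ {h}.
For S → J g N: FIRST(J g N) = {e}, so it goes in M[S, t] for t ∈ {e}.
For S → g N: FIRST(g N) = {g}, so it goes in M[S, t] for t ∈ {g}.
For S → λ: FIRST(λ) = {λ}, so it goes in M[S, t] for t ∈ {}; since λ ∈ FIRST, also for every t ∈ FOLLOW(S) = {$}.

S → g N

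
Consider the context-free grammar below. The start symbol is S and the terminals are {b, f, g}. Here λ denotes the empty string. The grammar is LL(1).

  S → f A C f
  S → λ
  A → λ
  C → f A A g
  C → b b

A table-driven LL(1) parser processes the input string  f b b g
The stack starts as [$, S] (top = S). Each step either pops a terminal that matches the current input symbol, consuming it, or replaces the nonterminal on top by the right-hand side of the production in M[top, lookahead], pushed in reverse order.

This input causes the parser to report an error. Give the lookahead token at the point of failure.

g

step 1: stack=$ S  input=f b b g $  — expand S → f A C f
step 2: stack=$ f C A f  input=f b b g $  — match f
step 3: stack=$ f C A  input=b b g $  — expand A → λ
step 4: stack=$ f C  input=b b g $  — expand C → b b
step 5: stack=$ f b b  input=b b g $  — match b
step 6: stack=$ f b  input=b g $  — match b
step 7: stack=$ f  input=g $  — error: top is terminal f but lookahead is g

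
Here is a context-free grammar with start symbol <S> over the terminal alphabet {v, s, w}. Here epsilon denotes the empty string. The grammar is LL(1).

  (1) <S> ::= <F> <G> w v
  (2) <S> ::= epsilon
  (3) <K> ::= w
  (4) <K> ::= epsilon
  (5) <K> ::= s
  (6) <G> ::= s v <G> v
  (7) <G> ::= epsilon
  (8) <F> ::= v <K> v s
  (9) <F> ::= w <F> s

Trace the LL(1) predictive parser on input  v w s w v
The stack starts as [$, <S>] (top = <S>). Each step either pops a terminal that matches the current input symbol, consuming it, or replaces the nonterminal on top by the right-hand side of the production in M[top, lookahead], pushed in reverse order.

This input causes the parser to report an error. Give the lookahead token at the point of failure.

     Stack                Input        Action
  1  $ <S>                v w s w v $  expand <S> ::= <F> <G> w v
  2  $ v w <G> <F>        v w s w v $  expand <F> ::= v <K> v s
  3  $ v w <G> s v <K> v  v w s w v $  match v
  4  $ v w <G> s v <K>    w s w v $    expand <K> ::= w
  5  $ v w <G> s v w      w s w v $    match w
  6  $ v w <G> s v        s w v $      error: top is terminal v but lookahead is s

s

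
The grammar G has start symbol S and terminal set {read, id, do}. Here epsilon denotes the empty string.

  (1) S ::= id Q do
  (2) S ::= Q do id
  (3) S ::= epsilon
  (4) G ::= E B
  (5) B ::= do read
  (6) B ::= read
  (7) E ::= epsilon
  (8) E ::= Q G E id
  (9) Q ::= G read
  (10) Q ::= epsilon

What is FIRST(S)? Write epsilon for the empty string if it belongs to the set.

{epsilon, do, id, read}

FIRST(B) = {do, read}
FIRST(S) = {epsilon, do, id, read}  (via Q do id)
FIRST(G) = {do, read}  (via E B)
FIRST(Q) = {epsilon, do, read}  (via G read)
FIRST(E) = {epsilon, do, read}  (via Q G E id)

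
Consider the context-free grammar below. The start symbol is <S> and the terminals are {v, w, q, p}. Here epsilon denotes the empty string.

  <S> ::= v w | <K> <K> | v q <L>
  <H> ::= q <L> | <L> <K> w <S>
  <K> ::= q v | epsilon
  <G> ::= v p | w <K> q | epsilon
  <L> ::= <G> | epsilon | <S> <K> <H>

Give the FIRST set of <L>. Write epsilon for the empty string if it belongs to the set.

{epsilon, q, v, w}

FIRST(<K>): from <K>::=q v we get {q}; from <K>::=epsilon we get {epsilon}. So FIRST(<K>) = {epsilon, q}.
FIRST(<G>): from <G>::=v p we get {v}; from <G>::=w <K> q we get {w}; from <G>::=epsilon we get {epsilon}. So FIRST(<G>) = {epsilon, v, w}.
FIRST(<S>): from <S>::=v w we get {v}; from <S>::=<K> <K> we get {epsilon, q}; from <S>::=v q <L> we get {v}. So FIRST(<S>) = {epsilon, q, v}.
FIRST(<H>): from <H>::=q <L> we get {q}; from <H>::=<L> <K> w <S> we get {q, v, w}. So FIRST(<H>) = {q, v, w}.
FIRST(<L>): from <L>::=<G> we get {epsilon, v, w}; from <L>::=epsilon we get {epsilon}; from <L>::=<S> <K> <H> we get {q, v, w}. So FIRST(<L>) = {epsilon, q, v, w}.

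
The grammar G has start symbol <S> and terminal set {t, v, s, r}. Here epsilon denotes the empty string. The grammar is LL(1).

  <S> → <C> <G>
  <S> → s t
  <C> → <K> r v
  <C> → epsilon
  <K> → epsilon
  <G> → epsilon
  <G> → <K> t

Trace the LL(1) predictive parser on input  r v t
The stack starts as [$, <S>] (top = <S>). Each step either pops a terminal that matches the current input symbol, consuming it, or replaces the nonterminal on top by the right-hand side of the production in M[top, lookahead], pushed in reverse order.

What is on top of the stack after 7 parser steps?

t

     Stack          Input    Action
  1  $ <S>          r v t $  expand <S> → <C> <G>
  2  $ <G> <C>      r v t $  expand <C> → <K> r v
  3  $ <G> v r <K>  r v t $  expand <K> → epsilon
  4  $ <G> v r      r v t $  match r
  5  $ <G> v        v t $    match v
  6  $ <G>          t $      expand <G> → <K> t
  7  $ t <K>        t $      expand <K> → epsilon
Stack after step 7: $ t (top = t).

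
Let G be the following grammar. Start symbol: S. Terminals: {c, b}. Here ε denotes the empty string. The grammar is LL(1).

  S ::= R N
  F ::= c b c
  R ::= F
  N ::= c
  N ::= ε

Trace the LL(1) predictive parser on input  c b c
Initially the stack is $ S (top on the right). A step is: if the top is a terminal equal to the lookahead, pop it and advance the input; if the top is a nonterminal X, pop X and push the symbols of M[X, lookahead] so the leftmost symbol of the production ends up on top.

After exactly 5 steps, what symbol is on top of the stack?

step 1: stack=$ S  input=c b c $  — expand S ::= R N
step 2: stack=$ N R  input=c b c $  — expand R ::= F
step 3: stack=$ N F  input=c b c $  — expand F ::= c b c
step 4: stack=$ N c b c  input=c b c $  — match c
step 5: stack=$ N c b  input=b c $  — match b
Stack after step 5: $ N c (top = c).

c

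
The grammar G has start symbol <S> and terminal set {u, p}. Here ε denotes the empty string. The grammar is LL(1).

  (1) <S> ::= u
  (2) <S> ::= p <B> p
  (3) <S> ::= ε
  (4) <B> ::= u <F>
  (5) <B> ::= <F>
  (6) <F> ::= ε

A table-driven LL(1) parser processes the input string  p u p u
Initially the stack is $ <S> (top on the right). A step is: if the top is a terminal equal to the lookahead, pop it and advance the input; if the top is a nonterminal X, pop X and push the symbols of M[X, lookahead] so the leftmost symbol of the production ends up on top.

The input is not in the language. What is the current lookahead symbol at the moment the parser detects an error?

u

step 1: stack=$ <S>  input=p u p u $  — expand <S> ::= p <B> p
step 2: stack=$ p <B> p  input=p u p u $  — match p
step 3: stack=$ p <B>  input=u p u $  — expand <B> ::= u <F>
step 4: stack=$ p <F> u  input=u p u $  — match u
step 5: stack=$ p <F>  input=p u $  — expand <F> ::= ε
step 6: stack=$ p  input=p u $  — match p
step 7: stack=$  input=u $  — error: stack empty but input remains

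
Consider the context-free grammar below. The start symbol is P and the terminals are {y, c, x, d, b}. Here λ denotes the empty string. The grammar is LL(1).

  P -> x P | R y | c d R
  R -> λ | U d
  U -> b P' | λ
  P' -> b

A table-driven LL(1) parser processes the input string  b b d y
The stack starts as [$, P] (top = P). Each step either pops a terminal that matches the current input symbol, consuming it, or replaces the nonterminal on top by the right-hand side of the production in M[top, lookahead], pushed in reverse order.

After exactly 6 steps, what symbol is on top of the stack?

     Stack       Input      Action
  1  $ P         b b d y $  expand P -> R y
  2  $ y R       b b d y $  expand R -> U d
  3  $ y d U     b b d y $  expand U -> b P'
  4  $ y d P' b  b b d y $  match b
  5  $ y d P'    b d y $    expand P' -> b
  6  $ y d b     b d y $    match b
Stack after step 6: $ y d (top = d).

d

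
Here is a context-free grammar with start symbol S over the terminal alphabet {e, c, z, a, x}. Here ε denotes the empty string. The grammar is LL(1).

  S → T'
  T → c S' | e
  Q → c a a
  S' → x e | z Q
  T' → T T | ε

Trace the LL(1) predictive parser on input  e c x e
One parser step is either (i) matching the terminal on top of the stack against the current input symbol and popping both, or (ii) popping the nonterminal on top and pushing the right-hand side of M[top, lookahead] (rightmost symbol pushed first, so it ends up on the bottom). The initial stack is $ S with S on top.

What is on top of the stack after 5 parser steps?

step 1: stack=$ S  input=e c x e $  — expand S → T'
step 2: stack=$ T'  input=e c x e $  — expand T' → T T
step 3: stack=$ T T  input=e c x e $  — expand T → e
step 4: stack=$ T e  input=e c x e $  — match e
step 5: stack=$ T  input=c x e $  — expand T → c S'
Stack after step 5: $ S' c (top = c).

c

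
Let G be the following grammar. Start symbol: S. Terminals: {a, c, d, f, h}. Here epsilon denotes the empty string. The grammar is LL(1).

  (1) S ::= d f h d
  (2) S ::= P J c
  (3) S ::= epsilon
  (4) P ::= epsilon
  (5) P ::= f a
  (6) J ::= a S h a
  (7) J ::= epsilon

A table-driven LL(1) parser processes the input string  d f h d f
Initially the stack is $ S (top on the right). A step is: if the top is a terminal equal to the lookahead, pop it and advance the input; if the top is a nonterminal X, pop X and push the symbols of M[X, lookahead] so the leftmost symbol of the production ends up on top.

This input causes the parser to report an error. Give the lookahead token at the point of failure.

step 1: stack=$ S  input=d f h d f $  — expand S ::= d f h d
step 2: stack=$ d h f d  input=d f h d f $  — match d
step 3: stack=$ d h f  input=f h d f $  — match f
step 4: stack=$ d h  input=h d f $  — match h
step 5: stack=$ d  input=d f $  — match d
step 6: stack=$  input=f $  — error: stack empty but input remains

f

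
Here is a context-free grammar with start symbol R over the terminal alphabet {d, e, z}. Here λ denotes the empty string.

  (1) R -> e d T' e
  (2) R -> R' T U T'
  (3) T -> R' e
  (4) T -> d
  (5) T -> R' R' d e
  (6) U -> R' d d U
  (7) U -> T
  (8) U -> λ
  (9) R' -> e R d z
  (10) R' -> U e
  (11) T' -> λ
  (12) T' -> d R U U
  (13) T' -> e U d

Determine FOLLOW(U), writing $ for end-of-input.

{$, d, e}

FIRST(T'): from T'->λ we get {λ}; from T'->d R U U we get {d}; from T'->e U d we get {e}. So FIRST(T') = {λ, d, e}.
FIRST(R): from R->e d T' e we get {e}; from R->R' T U T' we get {d, e}. So FIRST(R) = {d, e}.
FIRST(T): from T->R' e we get {d, e}; from T->d we get {d}; from T->R' R' d e we get {d, e}. So FIRST(T) = {d, e}.
FIRST(U): from U->R' d d U we get {d, e}; from U->T we get {d, e}; from U->λ we get {λ}. So FIRST(U) = {λ, d, e}.
FIRST(R'): from R'->e R d z we get {e}; from R'->U e we get {d, e}. So FIRST(R') = {d, e}.
FOLLOW(R) includes $ since R is the start symbol.
FOLLOW(R'): in R->R' T U T', R' is followed by T U T' with FIRST {d, e}; in T->R' e, R' is followed by e with FIRST {e}; in T->R' R' d e (occurrence 1), R' is followed by R' d e with FIRST {d, e}; in T->R' R' d e (occurrence 2), R' is followed by d e with FIRST {d}; in U->R' d d U, R' is followed by d d U with FIRST {d}. Thus FOLLOW(R') = {d, e}.
FOLLOW(R): in R'->e R d z, R is followed by d z with FIRST {d}; in T'->d R U U, R is followed by U U with FIRST {λ, d, e}; in T'->d R U U, the suffix after R is nullable, so FOLLOW(R) ⊇ FOLLOW(T') = {$, d, e}. Thus FOLLOW(R) = {$, d, e}.
FOLLOW(T'): in R->e d T' e, T' is followed by e with FIRST {e}; in R->R' T U T', the suffix after T' is empty, so FOLLOW(T') ⊇ FOLLOW(R) = {$, d, e}. Thus FOLLOW(T') = {$, d, e}.
FOLLOW(U): in R->R' T U T', U is followed by T' with FIRST {λ, d, e}; in R->R' T U T', the suffix after U is nullable, so FOLLOW(U) ⊇ FOLLOW(R) = {$, d, e}; in U->R' d d U, the suffix after U is empty (adds nothing new); in R'->U e, U is followed by e with FIRST {e}; in T'->d R U U (occurrence 1), U is followed by U with FIRST {λ, d, e}; in T'->d R U U (occurrence 1), the suffix after U is nullable, so FOLLOW(U) ⊇ FOLLOW(T') = {$, d, e}; in T'->d R U U (occurrence 2), the suffix after U is empty, so FOLLOW(U) ⊇ FOLLOW(T') = {$, d, e}; in T'->e U d, U is followed by d with FIRST {d}. Thus FOLLOW(U) = {$, d, e}.
FOLLOW(T): in R->R' T U T', T is followed by U T' with FIRST {λ, d, e}; in R->R' T U T', the suffix after T is nullable, so FOLLOW(T) ⊇ FOLLOW(R) = {$, d, e}; in U->T, the suffix after T is empty, so FOLLOW(T) ⊇ FOLLOW(U) = {$, d, e}. Thus FOLLOW(T) = {$, d, e}.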